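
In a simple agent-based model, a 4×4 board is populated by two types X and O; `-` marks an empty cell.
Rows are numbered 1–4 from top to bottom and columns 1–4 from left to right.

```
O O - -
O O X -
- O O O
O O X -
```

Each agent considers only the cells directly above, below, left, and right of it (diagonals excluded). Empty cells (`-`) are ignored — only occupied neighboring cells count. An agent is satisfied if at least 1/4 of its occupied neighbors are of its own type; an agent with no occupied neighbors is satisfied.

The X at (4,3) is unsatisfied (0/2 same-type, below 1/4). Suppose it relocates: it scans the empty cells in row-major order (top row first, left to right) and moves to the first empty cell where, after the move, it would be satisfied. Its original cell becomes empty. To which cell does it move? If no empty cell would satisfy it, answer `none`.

(1,3)

Vacating (4,3). Empty cells in order:
  (1,3): 1/2 same-type → satisfied — stop here.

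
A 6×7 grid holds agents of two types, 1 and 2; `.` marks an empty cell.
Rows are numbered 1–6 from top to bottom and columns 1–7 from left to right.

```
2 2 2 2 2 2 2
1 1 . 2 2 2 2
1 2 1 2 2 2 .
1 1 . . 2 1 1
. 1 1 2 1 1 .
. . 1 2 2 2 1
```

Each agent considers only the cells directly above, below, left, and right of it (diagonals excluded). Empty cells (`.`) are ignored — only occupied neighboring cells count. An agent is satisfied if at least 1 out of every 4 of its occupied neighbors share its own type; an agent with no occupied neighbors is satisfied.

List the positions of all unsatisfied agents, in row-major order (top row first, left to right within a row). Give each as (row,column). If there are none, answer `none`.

(1,1)2 1/2 satisfied
(1,2)2 2/3 satisfied
(1,3)2 2/2 satisfied
(1,4)2 3/3 satisfied
(1,5)2 3/3 satisfied
(1,6)2 3/3 satisfied
(1,7)2 2/2 satisfied
(2,1)1 2/3 satisfied
(2,2)1 1/3 satisfied
(2,4)2 3/3 satisfied
(2,5)2 4/4 satisfied
(2,6)2 4/4 satisfied
(2,7)2 2/2 satisfied
(3,1)1 2/3 satisfied
(3,2)2 0/4 not
(3,3)1 0/2 not
(3,4)2 2/3 satisfied
(3,5)2 4/4 satisfied
(3,6)2 2/3 satisfied
(4,1)1 2/2 satisfied
(4,2)1 2/3 satisfied
(4,5)2 1/3 satisfied
(4,6)1 2/4 satisfied
(4,7)1 1/1 satisfied
(5,2)1 2/2 satisfied
(5,3)1 2/3 satisfied
(5,4)2 1/3 satisfied
(5,5)1 1/4 satisfied
(5,6)1 2/3 satisfied
(6,3)1 1/2 satisfied
(6,4)2 2/3 satisfied
(6,5)2 2/3 satisfied
(6,6)2 1/3 satisfied
(6,7)1 0/1 not

(3,2), (3,3), (6,7)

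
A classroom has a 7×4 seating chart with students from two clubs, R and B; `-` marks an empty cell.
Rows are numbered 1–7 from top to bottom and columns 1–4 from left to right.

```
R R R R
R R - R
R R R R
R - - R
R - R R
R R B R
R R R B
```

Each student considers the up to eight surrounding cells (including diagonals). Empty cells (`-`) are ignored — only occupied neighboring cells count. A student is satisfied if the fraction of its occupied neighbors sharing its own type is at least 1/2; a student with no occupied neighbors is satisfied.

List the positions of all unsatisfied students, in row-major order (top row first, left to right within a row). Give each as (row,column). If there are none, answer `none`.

Row 1: (1,1)R 3/3 satisfied · (1,2)R 4/4 satisfied · (1,3)R 4/4 satisfied · (1,4)R 2/2 satisfied
Row 2: (2,1)R 5/5 satisfied · (2,2)R 7/7 satisfied · (2,4)R 4/4 satisfied
Row 3: (3,1)R 4/4 satisfied · (3,2)R 5/5 satisfied · (3,3)R 5/5 satisfied · (3,4)R 3/3 satisfied
Row 4: (4,1)R 3/3 satisfied · (4,4)R 4/4 satisfied
Row 5: (5,1)R 3/3 satisfied · (5,3)R 4/5 satisfied · (5,4)R 3/4 satisfied
Row 6: (6,1)R 4/4 satisfied · (6,2)R 6/7 satisfied · (6,3)B 1/7 not · (6,4)R 3/5 satisfied
Row 7: (7,1)R 3/3 satisfied · (7,2)R 4/5 satisfied · (7,3)R 3/5 satisfied · (7,4)B 1/3 not

(6,3), (7,4)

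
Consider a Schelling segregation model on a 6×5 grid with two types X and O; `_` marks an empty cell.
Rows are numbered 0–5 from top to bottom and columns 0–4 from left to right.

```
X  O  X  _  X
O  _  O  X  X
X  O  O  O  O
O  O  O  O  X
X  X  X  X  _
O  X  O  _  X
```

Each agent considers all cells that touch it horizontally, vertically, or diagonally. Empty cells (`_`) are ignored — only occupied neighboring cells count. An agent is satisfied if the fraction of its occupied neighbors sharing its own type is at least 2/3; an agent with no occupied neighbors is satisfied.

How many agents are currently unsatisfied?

Row 0: (0,0)X 0/2 unhappy · (0,1)O 2/4 unhappy · (0,2)X 1/3 unhappy · (0,4)X 2/2 ok
Row 1: (1,0)O 2/4 unhappy · (1,2)O 4/6 ok · (1,3)X 3/7 unhappy · (1,4)X 2/4 unhappy
Row 2: (2,0)X 0/4 unhappy · (2,1)O 6/7 ok · (2,2)O 6/7 ok · (2,3)O 5/8 unhappy · (2,4)O 2/5 unhappy
Row 3: (3,0)O 2/5 unhappy · (3,1)O 4/8 unhappy · (3,2)O 5/8 unhappy · (3,3)O 4/7 unhappy · (3,4)X 1/4 unhappy
Row 4: (4,0)X 2/5 unhappy · (4,1)X 3/8 unhappy · (4,2)X 3/7 unhappy · (4,3)X 3/6 unhappy
Row 5: (5,0)O 0/3 unhappy · (5,1)X 3/5 unhappy · (5,2)O 0/4 unhappy · (5,4)X 1/1 ok
Unsatisfied: (0,0), (0,1), (0,2), (1,0), (1,3), (1,4), (2,0), (2,3), (2,4), (3,0), (3,1), (3,2), (3,3), (3,4), (4,0), (4,1), (4,2), (4,3), (5,0), (5,1), (5,2) — 21 in total.

21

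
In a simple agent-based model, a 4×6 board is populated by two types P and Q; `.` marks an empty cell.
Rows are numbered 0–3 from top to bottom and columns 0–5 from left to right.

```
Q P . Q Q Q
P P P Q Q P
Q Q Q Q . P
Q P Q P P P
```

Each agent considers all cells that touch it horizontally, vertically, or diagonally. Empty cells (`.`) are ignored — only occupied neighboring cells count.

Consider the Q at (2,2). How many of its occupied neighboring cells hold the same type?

4

Occupied neighbors of (2,2): (1,1)=P, (1,2)=P, (1,3)=Q, (2,1)=Q, (2,3)=Q, (3,1)=P, (3,2)=Q, (3,3)=P.
Same type (Q): 4 of 8.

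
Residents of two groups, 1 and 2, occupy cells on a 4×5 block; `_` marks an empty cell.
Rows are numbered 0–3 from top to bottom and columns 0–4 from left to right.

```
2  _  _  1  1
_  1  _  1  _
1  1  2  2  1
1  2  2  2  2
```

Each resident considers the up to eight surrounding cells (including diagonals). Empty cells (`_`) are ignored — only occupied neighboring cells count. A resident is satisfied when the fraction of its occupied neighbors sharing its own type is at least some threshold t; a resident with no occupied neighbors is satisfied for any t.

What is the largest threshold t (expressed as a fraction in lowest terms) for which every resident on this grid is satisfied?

Row 0: (0,0)2 0/1 · (0,3)1 2/2 · (0,4)1 2/2
Row 1: (1,1)1 2/4 · (1,3)1 3/5
Row 2: (2,0)1 3/4 · (2,1)1 3/6 · (2,2)2 4/7 · (2,3)2 4/6 · (2,4)1 1/4
Row 3: (3,0)1 2/3 · (3,1)2 2/5 · (3,2)2 4/5 · (3,3)2 4/5 · (3,4)2 2/3
The smallest same-type fraction is 0/1 at (0,0), which reduces to 0/1. Any threshold above that leaves this resident unsatisfied.

0/1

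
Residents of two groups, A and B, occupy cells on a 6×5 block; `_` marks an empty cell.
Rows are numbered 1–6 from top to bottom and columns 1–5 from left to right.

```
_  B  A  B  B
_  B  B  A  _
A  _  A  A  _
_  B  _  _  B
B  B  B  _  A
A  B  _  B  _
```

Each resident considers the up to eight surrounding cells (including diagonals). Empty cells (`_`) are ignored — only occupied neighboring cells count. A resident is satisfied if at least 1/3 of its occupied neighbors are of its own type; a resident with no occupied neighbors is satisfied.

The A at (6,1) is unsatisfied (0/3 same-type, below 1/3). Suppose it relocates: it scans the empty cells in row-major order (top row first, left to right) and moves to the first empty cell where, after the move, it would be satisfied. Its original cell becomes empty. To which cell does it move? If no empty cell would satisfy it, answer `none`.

Vacating (6,1). Empty cells in order:
  (1,1): 0/2 same-type → still unsatisfied.
  (2,1): 1/3 same-type → satisfied — stop here.

(2,1)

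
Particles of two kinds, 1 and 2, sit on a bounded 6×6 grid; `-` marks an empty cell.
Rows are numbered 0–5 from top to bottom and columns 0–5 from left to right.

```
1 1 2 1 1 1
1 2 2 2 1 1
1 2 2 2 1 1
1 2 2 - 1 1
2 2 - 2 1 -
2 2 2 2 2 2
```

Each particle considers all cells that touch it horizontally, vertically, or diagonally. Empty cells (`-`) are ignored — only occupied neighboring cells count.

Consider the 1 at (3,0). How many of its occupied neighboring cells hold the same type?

1

Occupied neighbors of (3,0): (2,0)=1, (2,1)=2, (3,1)=2, (4,0)=2, (4,1)=2.
Same type (1): 1 of 5.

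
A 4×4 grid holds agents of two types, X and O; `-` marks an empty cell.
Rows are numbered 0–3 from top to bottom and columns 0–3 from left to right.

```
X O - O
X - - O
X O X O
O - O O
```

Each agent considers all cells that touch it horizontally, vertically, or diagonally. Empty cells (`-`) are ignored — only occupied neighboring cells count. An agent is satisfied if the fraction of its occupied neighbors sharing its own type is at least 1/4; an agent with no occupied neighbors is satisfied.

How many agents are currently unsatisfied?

2

Row 0: (0,0)X 1/2 satisfied · (0,1)O 0/2 not · (0,3)O 1/1 satisfied
Row 1: (1,0)X 2/4 satisfied · (1,3)O 2/3 satisfied
Row 2: (2,0)X 1/3 satisfied · (2,1)O 2/5 satisfied · (2,2)X 0/5 not · (2,3)O 3/4 satisfied
Row 3: (3,0)O 1/2 satisfied · (3,2)O 3/4 satisfied · (3,3)O 2/3 satisfied
Unsatisfied: (0,1), (2,2) — 2 in total.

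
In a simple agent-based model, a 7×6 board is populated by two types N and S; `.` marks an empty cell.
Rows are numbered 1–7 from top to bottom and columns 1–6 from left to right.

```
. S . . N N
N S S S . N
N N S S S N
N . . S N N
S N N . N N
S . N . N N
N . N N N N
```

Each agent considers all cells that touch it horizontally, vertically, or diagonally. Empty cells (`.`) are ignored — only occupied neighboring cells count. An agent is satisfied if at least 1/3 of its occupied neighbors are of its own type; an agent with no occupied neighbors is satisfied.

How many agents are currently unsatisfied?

1

(1,2)S 2/3 satisfied
(1,5)N 2/3 satisfied
(1,6)N 2/2 satisfied
(2,1)N 2/4 satisfied
(2,2)S 3/6 satisfied
(2,3)S 5/6 satisfied
(2,4)S 4/5 satisfied
(2,6)N 3/4 satisfied
(3,1)N 3/4 satisfied
(3,2)N 3/6 satisfied
(3,3)S 5/6 satisfied
(3,4)S 5/6 satisfied
(3,5)S 3/7 satisfied
(3,6)N 3/4 satisfied
(4,1)N 3/4 satisfied
(4,4)S 3/6 satisfied
(4,5)N 4/7 satisfied
(4,6)N 4/5 satisfied
(5,1)S 1/3 satisfied
(5,2)N 3/5 satisfied
(5,3)N 2/3 satisfied
(5,5)N 5/6 satisfied
(5,6)N 5/5 satisfied
(6,1)S 1/3 satisfied
(6,3)N 4/4 satisfied
(6,5)N 6/6 satisfied
(6,6)N 5/5 satisfied
(7,1)N 0/1 not
(7,3)N 2/2 satisfied
(7,4)N 4/4 satisfied
(7,5)N 4/4 satisfied
(7,6)N 3/3 satisfied
Unsatisfied: (7,1) — 1 in total.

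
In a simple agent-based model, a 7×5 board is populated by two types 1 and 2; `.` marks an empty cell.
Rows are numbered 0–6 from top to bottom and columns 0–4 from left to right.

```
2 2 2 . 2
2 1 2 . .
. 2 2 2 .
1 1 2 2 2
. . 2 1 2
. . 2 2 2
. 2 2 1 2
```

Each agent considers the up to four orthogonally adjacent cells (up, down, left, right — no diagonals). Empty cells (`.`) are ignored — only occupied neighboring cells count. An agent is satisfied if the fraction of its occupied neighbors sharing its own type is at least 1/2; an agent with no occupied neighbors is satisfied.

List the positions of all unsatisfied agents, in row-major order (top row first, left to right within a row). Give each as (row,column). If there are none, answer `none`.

(0,0)2 2/2 ok
(0,1)2 2/3 ok
(0,2)2 2/2 ok
(0,4)2 0/0 ok
(1,0)2 1/2 ok
(1,1)1 0/4 unhappy
(1,2)2 2/3 ok
(2,1)2 1/3 unhappy
(2,2)2 4/4 ok
(2,3)2 2/2 ok
(3,0)1 1/1 ok
(3,1)1 1/3 unhappy
(3,2)2 3/4 ok
(3,3)2 3/4 ok
(3,4)2 2/2 ok
(4,2)2 2/3 ok
(4,3)1 0/4 unhappy
(4,4)2 2/3 ok
(5,2)2 3/3 ok
(5,3)2 2/4 ok
(5,4)2 3/3 ok
(6,1)2 1/1 ok
(6,2)2 2/3 ok
(6,3)1 0/3 unhappy
(6,4)2 1/2 ok

(1,1), (2,1), (3,1), (4,3), (6,3)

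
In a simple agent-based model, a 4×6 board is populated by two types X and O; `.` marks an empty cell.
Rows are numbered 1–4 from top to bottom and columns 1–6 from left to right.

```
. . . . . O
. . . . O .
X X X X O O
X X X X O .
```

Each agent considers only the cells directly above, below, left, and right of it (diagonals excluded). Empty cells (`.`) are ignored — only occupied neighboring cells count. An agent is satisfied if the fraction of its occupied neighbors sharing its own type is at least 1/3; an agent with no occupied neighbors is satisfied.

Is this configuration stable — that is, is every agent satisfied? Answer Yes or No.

Yes

Row 1: (1,6)O 0/0 ✓
Row 2: (2,5)O 1/1 ✓
Row 3: (3,1)X 2/2 ✓ · (3,2)X 3/3 ✓ · (3,3)X 3/3 ✓ · (3,4)X 2/3 ✓ · (3,5)O 3/4 ✓ · (3,6)O 1/1 ✓
Row 4: (4,1)X 2/2 ✓ · (4,2)X 3/3 ✓ · (4,3)X 3/3 ✓ · (4,4)X 2/3 ✓ · (4,5)O 1/2 ✓
All meet the threshold, so the configuration is stable.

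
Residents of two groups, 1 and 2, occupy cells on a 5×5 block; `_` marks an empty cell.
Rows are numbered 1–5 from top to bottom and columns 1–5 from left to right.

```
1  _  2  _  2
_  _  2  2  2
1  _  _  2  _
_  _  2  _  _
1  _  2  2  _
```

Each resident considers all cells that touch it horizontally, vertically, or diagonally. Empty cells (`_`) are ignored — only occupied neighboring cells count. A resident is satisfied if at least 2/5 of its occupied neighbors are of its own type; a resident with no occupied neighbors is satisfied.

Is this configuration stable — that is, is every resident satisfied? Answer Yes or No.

Yes

(1,1)1 0/0 ok
(1,3)2 2/2 ok
(1,5)2 2/2 ok
(2,3)2 3/3 ok
(2,4)2 5/5 ok
(2,5)2 3/3 ok
(3,1)1 0/0 ok
(3,4)2 4/4 ok
(4,3)2 3/3 ok
(5,1)1 0/0 ok
(5,3)2 2/2 ok
(5,4)2 2/2 ok
All meet the threshold, so the configuration is stable.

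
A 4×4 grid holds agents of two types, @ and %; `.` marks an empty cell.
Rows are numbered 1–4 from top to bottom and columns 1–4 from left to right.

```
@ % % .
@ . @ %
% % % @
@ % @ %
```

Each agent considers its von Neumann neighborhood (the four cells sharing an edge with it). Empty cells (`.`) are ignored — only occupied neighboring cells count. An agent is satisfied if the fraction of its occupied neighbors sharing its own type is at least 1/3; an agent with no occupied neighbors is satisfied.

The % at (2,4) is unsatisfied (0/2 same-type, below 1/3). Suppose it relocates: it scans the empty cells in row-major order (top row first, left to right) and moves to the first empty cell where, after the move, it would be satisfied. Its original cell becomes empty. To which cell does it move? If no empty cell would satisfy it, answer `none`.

Vacating (2,4). Empty cells in order:
  (1,4): 1/1 same-type → satisfied — stop here.

(1,4)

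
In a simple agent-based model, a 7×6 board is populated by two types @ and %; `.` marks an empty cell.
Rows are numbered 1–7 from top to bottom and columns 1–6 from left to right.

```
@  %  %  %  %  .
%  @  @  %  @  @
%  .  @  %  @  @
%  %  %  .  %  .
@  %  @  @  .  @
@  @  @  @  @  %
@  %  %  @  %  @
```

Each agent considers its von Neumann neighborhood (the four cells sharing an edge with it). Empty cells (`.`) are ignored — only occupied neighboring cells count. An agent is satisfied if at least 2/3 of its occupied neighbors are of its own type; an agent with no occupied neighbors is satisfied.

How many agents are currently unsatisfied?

26

(1,1)@ 0/2 not
(1,2)% 1/3 not
(1,3)% 2/3 satisfied
(1,4)% 3/3 satisfied
(1,5)% 1/2 not
(2,1)% 1/3 not
(2,2)@ 1/3 not
(2,3)@ 2/4 not
(2,4)% 2/4 not
(2,5)@ 2/4 not
(2,6)@ 2/2 satisfied
(3,1)% 2/2 satisfied
(3,3)@ 1/3 not
(3,4)% 1/3 not
(3,5)@ 2/4 not
(3,6)@ 2/2 satisfied
(4,1)% 2/3 satisfied
(4,2)% 3/3 satisfied
(4,3)% 1/3 not
(4,5)% 0/1 not
(5,1)@ 1/3 not
(5,2)% 1/4 not
(5,3)@ 2/4 not
(5,4)@ 2/2 satisfied
(5,6)@ 0/1 not
(6,1)@ 3/3 satisfied
(6,2)@ 2/4 not
(6,3)@ 3/4 satisfied
(6,4)@ 4/4 satisfied
(6,5)@ 1/3 not
(6,6)% 0/3 not
(7,1)@ 1/2 not
(7,2)% 1/3 not
(7,3)% 1/3 not
(7,4)@ 1/3 not
(7,5)% 0/3 not
(7,6)@ 0/2 not
Unsatisfied: (1,1), (1,2), (1,5), (2,1), (2,2), (2,3), (2,4), (2,5), (3,3), (3,4), (3,5), (4,3), (4,5), (5,1), (5,2), (5,3), (5,6), (6,2), (6,5), (6,6), (7,1), (7,2), (7,3), (7,4), (7,5), (7,6) — 26 in total.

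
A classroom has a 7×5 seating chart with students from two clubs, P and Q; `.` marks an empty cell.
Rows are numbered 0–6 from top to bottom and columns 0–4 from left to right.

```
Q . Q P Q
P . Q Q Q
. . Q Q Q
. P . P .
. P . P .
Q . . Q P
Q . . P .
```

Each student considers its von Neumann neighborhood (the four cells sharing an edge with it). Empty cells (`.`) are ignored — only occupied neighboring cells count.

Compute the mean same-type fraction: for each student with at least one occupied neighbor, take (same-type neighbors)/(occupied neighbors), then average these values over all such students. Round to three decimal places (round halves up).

(0,0)Q 0/1
(0,2)Q 1/2
(0,3)P 0/3
(0,4)Q 1/2
(1,0)P 0/1
(1,2)Q 3/3
(1,3)Q 3/4
(1,4)Q 3/3
(2,2)Q 2/2
(2,3)Q 3/4
(2,4)Q 2/2
(3,1)P 1/1
(3,3)P 1/2
(4,1)P 1/1
(4,3)P 1/2
(5,0)Q 1/1
(5,3)Q 0/3
(5,4)P 0/1
(6,0)Q 1/1
(6,3)P 0/1
Sum over 20 students: 0/1 + 1/2 + 0/3 + 1/2 + 0/1 + 3/3 + 3/4 + 3/3 + 2/2 + 3/4 + 2/2 + 1/1 + 1/2 + 1/1 + 1/2 + 1/1 + 0/3 + 0/1 + 1/1 + 0/1 = 23/2; mean = 23/2 ÷ 20 = 23/40 = 0.575 → 0.575.

0.575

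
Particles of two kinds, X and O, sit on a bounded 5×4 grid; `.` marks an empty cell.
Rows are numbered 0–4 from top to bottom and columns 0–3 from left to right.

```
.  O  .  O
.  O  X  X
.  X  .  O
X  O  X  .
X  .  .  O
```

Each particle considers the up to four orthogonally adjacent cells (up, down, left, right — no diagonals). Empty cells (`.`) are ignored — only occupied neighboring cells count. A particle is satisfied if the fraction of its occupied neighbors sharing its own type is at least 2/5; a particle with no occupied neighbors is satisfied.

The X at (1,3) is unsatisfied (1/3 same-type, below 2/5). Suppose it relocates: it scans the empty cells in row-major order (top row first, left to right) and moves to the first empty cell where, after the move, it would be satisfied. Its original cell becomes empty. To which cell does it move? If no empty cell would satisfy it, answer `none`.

(2,0)

Vacating (1,3). Empty cells in order:
  (0,0): 0/1 same-type → still unsatisfied.
  (0,2): 1/3 same-type → still unsatisfied.
  (1,0): 0/1 same-type → still unsatisfied.
  (2,0): 2/2 same-type → satisfied — stop here.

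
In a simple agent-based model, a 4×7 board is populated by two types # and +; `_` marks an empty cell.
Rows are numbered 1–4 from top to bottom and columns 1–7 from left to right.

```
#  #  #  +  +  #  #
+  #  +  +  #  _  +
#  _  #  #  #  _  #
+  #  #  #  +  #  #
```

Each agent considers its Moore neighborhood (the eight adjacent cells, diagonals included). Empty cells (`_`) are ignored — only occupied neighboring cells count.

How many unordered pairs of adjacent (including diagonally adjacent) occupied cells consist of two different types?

Scan each occupied cell's neighbors to the right and below (and the two forward diagonals) so each pair is counted once.
Row 1: #(1,1)–#(1,2)= #(1,1)–+(2,1)≠ #(1,1)–#(2,2)= #(1,2)–#(1,3)= #(1,2)–#(2,2)= #(1,2)–+(2,3)≠ #(1,2)–+(2,1)≠ #(1,3)–+(1,4)≠ #(1,3)–+(2,3)≠ #(1,3)–+(2,4)≠ #(1,3)–#(2,2)= +(1,4)–+(1,5)= +(1,4)–+(2,4)= +(1,4)–#(2,5)≠ +(1,4)–+(2,3)= +(1,5)–#(1,6)≠ +(1,5)–#(2,5)≠ +(1,5)–+(2,4)= #(1,6)–#(1,7)= #(1,6)–+(2,7)≠ #(1,6)–#(2,5)= #(1,7)–+(2,7)≠  → 11/22 unlike.
Row 2: +(2,1)–#(2,2)≠ +(2,1)–#(3,1)≠ #(2,2)–+(2,3)≠ #(2,2)–#(3,3)= #(2,2)–#(3,1)= +(2,3)–+(2,4)= +(2,3)–#(3,3)≠ +(2,3)–#(3,4)≠ +(2,4)–#(2,5)≠ +(2,4)–#(3,4)≠ +(2,4)–#(3,5)≠ +(2,4)–#(3,3)≠ #(2,5)–#(3,5)= #(2,5)–#(3,4)= +(2,7)–#(3,7)≠  → 10/15 unlike.
Row 3: #(3,1)–+(4,1)≠ #(3,1)–#(4,2)= #(3,3)–#(3,4)= #(3,3)–#(4,3)= #(3,3)–#(4,4)= #(3,3)–#(4,2)= #(3,4)–#(3,5)= #(3,4)–#(4,4)= #(3,4)–+(4,5)≠ #(3,4)–#(4,3)= #(3,5)–+(4,5)≠ #(3,5)–#(4,6)= #(3,5)–#(4,4)= #(3,7)–#(4,7)= #(3,7)–#(4,6)=  → 3/15 unlike.
Row 4: +(4,1)–#(4,2)≠ #(4,2)–#(4,3)= #(4,3)–#(4,4)= #(4,4)–+(4,5)≠ +(4,5)–#(4,6)≠ #(4,6)–#(4,7)=  → 3/6 unlike.
Total adjacent occupied pairs: 58; unlike-type pairs: 27.

27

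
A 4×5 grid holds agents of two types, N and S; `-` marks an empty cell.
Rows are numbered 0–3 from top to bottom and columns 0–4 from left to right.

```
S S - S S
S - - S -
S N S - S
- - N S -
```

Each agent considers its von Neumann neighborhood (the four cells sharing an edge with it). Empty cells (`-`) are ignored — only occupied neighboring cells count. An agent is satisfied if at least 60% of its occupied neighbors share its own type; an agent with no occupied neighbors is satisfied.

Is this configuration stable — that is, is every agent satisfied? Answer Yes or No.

Row 0: (0,0)S 2/2 satisfied · (0,1)S 1/1 satisfied · (0,3)S 2/2 satisfied · (0,4)S 1/1 satisfied
Row 1: (1,0)S 2/2 satisfied · (1,3)S 1/1 satisfied
Row 2: (2,0)S 1/2 not · (2,1)N 0/2 not · (2,2)S 0/2 not · (2,4)S 0/0 satisfied
Row 3: (3,2)N 0/2 not · (3,3)S 0/1 not
For instance (2,0) has only 1/2 same-type neighbors, below 3/5.

No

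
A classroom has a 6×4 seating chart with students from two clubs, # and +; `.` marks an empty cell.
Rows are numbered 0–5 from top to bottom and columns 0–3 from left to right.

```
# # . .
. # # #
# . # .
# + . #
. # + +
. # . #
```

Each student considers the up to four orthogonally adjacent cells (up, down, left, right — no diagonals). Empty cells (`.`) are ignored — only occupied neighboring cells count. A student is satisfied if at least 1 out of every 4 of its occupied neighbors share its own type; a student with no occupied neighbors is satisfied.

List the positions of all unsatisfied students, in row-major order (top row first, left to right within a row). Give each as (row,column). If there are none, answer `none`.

(0,0)# 1/1 ✓
(0,1)# 2/2 ✓
(1,1)# 2/2 ✓
(1,2)# 3/3 ✓
(1,3)# 1/1 ✓
(2,0)# 1/1 ✓
(2,2)# 1/1 ✓
(3,0)# 1/2 ✓
(3,1)+ 0/2 ✗
(3,3)# 0/1 ✗
(4,1)# 1/3 ✓
(4,2)+ 1/2 ✓
(4,3)+ 1/3 ✓
(5,1)# 1/1 ✓
(5,3)# 0/1 ✗

(3,1), (3,3), (5,3)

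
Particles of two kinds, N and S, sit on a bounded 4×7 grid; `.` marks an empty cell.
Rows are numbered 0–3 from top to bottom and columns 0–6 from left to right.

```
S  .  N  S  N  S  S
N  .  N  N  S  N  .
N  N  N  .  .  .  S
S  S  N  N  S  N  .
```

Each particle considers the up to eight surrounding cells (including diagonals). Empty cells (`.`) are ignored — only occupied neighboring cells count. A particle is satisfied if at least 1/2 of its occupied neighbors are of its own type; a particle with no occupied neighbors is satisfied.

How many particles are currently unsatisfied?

Row 0: (0,0)S 0/1 ✗ · (0,2)N 2/3 ✓ · (0,3)S 1/5 ✗ · (0,4)N 2/5 ✗ · (0,5)S 2/4 ✓ · (0,6)S 1/2 ✓
Row 1: (1,0)N 2/3 ✓ · (1,2)N 4/5 ✓ · (1,3)N 4/6 ✓ · (1,4)S 2/5 ✗ · (1,5)N 1/5 ✗
Row 2: (2,0)N 2/4 ✓ · (2,1)N 5/7 ✓ · (2,2)N 5/6 ✓ · (2,6)S 0/2 ✗
Row 3: (3,0)S 1/3 ✗ · (3,1)S 1/5 ✗ · (3,2)N 3/4 ✓ · (3,3)N 2/3 ✓ · (3,4)S 0/2 ✗ · (3,5)N 0/2 ✗
Unsatisfied: (0,0), (0,3), (0,4), (1,4), (1,5), (2,6), (3,0), (3,1), (3,4), (3,5) — 10 in total.

10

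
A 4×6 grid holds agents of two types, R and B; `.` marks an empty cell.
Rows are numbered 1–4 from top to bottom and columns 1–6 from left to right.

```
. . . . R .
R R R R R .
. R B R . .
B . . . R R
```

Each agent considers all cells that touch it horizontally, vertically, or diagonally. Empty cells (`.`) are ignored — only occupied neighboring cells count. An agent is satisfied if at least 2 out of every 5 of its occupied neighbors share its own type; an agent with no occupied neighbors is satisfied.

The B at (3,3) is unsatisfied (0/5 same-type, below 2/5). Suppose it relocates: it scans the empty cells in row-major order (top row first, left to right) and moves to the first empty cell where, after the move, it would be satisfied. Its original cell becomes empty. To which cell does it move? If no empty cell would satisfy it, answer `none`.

Vacating (3,3). Empty cells in order:
  (1,1): 0/2 same-type → still unsatisfied.
  (1,2): 0/3 same-type → still unsatisfied.
  (1,3): 0/3 same-type → still unsatisfied.
  (1,4): 0/4 same-type → still unsatisfied.
  (1,6): 0/2 same-type → still unsatisfied.
  (2,6): 0/2 same-type → still unsatisfied.
  (3,1): 1/4 same-type → still unsatisfied.
  (3,5): 0/5 same-type → still unsatisfied.
  (3,6): 0/3 same-type → still unsatisfied.
  (4,2): 1/2 same-type → satisfied — stop here.

(4,2)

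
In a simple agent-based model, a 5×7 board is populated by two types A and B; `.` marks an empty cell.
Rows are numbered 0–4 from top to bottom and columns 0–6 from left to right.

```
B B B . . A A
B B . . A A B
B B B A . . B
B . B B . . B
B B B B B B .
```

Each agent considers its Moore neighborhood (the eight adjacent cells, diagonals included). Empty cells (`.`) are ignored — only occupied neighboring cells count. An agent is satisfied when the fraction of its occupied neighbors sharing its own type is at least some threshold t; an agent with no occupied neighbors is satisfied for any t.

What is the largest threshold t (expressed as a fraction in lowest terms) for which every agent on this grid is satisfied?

1/4

(0,0)B 3/3
(0,1)B 4/4
(0,2)B 2/2
(0,5)A 3/4
(0,6)A 2/3
(1,0)B 5/5
(1,1)B 7/7
(1,4)A 3/3
(1,5)A 3/5
(1,6)B 1/4
(2,0)B 4/4
(2,1)B 6/6
(2,2)B 4/5
(2,3)A 1/4
(2,6)B 2/3
(3,0)B 4/4
(3,2)B 6/7
(3,3)B 5/6
(3,6)B 2/2
(4,0)B 2/2
(4,1)B 4/4
(4,2)B 4/4
(4,3)B 4/4
(4,4)B 3/3
(4,5)B 2/2
The smallest same-type fraction is 1/4 at (1,6), which reduces to 1/4. Any threshold above that leaves this agent unsatisfied.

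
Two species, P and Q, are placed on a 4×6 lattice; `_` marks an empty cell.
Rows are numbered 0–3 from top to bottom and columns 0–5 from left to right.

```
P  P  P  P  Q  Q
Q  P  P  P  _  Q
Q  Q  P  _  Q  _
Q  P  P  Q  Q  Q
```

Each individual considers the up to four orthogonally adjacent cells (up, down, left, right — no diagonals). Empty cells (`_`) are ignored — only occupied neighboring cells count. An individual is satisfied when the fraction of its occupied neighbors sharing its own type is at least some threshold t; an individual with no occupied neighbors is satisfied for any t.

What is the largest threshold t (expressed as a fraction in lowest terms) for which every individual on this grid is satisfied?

Row 0: (0,0)P 1/2 · (0,1)P 3/3 · (0,2)P 3/3 · (0,3)P 2/3 · (0,4)Q 1/2 · (0,5)Q 2/2
Row 1: (1,0)Q 1/3 · (1,1)P 2/4 · (1,2)P 4/4 · (1,3)P 2/2 · (1,5)Q 1/1
Row 2: (2,0)Q 3/3 · (2,1)Q 1/4 · (2,2)P 2/3 · (2,4)Q 1/1
Row 3: (3,0)Q 1/2 · (3,1)P 1/3 · (3,2)P 2/3 · (3,3)Q 1/2 · (3,4)Q 3/3 · (3,5)Q 1/1
The smallest same-type fraction is 1/4 at (2,1), which reduces to 1/4. Any threshold above that leaves this individual unsatisfied.

1/4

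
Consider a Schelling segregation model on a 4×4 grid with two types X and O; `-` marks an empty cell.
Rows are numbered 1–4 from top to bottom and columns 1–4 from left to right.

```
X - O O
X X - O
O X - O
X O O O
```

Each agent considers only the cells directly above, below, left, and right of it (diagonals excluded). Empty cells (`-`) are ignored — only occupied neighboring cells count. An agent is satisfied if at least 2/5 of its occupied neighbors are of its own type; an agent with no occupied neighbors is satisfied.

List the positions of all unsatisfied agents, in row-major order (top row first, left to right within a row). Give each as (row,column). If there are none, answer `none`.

(1,1)X 1/1 ok
(1,3)O 1/1 ok
(1,4)O 2/2 ok
(2,1)X 2/3 ok
(2,2)X 2/2 ok
(2,4)O 2/2 ok
(3,1)O 0/3 unhappy
(3,2)X 1/3 unhappy
(3,4)O 2/2 ok
(4,1)X 0/2 unhappy
(4,2)O 1/3 unhappy
(4,3)O 2/2 ok
(4,4)O 2/2 ok

(3,1), (3,2), (4,1), (4,2)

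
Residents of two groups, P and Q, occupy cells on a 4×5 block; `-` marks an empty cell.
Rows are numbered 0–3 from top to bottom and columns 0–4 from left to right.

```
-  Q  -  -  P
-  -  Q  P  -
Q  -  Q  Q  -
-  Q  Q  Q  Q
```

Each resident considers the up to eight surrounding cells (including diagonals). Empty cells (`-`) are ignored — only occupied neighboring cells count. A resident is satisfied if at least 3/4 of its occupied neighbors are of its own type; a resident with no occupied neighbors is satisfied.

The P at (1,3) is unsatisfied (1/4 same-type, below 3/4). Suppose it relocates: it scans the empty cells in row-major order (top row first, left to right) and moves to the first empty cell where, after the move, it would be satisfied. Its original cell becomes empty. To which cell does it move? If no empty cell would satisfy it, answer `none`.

none

Vacating (1,3). Empty cells in order:
  (0,0): 0/1 same-type → still unsatisfied.
  (0,2): 0/2 same-type → still unsatisfied.
  (0,3): 1/2 same-type → still unsatisfied.
  (1,0): 0/2 same-type → still unsatisfied.
  (1,1): 0/4 same-type → still unsatisfied.
  (1,4): 1/2 same-type → still unsatisfied.
  (2,1): 0/5 same-type → still unsatisfied.
  (2,4): 0/3 same-type → still unsatisfied.
  (3,0): 0/2 same-type → still unsatisfied.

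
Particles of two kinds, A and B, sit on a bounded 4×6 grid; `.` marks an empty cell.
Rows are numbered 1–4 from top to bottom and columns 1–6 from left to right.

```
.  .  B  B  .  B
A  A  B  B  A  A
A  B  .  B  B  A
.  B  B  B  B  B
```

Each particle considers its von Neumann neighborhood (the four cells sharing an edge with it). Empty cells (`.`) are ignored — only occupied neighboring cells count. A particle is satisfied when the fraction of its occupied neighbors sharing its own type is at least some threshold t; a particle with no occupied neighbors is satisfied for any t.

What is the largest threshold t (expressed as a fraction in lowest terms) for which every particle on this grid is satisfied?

Row 1: (1,3)B 2/2 · (1,4)B 2/2 · (1,6)B 0/1
Row 2: (2,1)A 2/2 · (2,2)A 1/3 · (2,3)B 2/3 · (2,4)B 3/4 · (2,5)A 1/3 · (2,6)A 2/3
Row 3: (3,1)A 1/2 · (3,2)B 1/3 · (3,4)B 3/3 · (3,5)B 2/4 · (3,6)A 1/3
Row 4: (4,2)B 2/2 · (4,3)B 2/2 · (4,4)B 3/3 · (4,5)B 3/3 · (4,6)B 1/2
The smallest same-type fraction is 0/1 at (1,6), which reduces to 0/1. Any threshold above that leaves this particle unsatisfied.

0/1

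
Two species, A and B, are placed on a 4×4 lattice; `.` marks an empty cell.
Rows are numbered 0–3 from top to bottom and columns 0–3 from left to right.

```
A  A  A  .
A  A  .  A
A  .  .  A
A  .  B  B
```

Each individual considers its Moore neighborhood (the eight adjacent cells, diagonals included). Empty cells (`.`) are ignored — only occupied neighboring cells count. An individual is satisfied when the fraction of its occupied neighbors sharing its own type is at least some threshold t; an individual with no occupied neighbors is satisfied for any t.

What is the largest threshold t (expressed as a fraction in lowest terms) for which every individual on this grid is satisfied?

1/3

(0,0)A 3/3
(0,1)A 4/4
(0,2)A 3/3
(1,0)A 4/4
(1,1)A 5/5
(1,3)A 2/2
(2,0)A 3/3
(2,3)A 1/3
(3,0)A 1/1
(3,2)B 1/2
(3,3)B 1/2
The smallest same-type fraction is 1/3 at (2,3), which reduces to 1/3. Any threshold above that leaves this individual unsatisfied.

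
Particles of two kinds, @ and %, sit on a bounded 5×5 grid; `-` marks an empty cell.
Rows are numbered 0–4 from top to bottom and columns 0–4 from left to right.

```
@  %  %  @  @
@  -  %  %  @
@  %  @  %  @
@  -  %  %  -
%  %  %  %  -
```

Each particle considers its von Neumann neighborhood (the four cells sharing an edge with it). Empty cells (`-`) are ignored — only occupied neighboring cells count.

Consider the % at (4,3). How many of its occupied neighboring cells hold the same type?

2

Occupied neighbors of (4,3): (3,3)=%, (4,2)=%.
Same type (%): 2 of 2.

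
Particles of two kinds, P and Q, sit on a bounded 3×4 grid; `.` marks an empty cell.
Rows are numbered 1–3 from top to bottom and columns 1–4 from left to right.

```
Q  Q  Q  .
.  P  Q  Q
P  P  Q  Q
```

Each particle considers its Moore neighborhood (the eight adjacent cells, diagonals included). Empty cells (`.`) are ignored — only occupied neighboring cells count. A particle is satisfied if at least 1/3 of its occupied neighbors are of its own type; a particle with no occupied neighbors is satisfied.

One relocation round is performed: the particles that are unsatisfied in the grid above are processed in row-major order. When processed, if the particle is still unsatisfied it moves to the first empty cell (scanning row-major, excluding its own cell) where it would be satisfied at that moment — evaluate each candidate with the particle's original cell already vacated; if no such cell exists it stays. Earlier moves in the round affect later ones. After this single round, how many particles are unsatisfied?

0

Initially unsatisfied (in order): (2,2).
  (2,2) → (2,1).
Resulting grid:
Q Q Q .
P . Q Q
P P Q Q
All satisfied now.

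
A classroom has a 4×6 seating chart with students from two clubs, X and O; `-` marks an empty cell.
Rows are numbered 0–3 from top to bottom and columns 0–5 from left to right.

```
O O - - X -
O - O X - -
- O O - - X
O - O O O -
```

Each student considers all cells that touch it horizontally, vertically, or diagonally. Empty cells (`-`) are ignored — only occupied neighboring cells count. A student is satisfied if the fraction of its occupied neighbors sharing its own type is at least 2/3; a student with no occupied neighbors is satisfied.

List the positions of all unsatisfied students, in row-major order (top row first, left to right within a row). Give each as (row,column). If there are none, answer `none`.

(1,3), (2,5), (3,4)

Row 0: (0,0)O 2/2 ✓ · (0,1)O 3/3 ✓ · (0,4)X 1/1 ✓
Row 1: (1,0)O 3/3 ✓ · (1,2)O 3/4 ✓ · (1,3)X 1/3 ✗
Row 2: (2,1)O 5/5 ✓ · (2,2)O 4/5 ✓ · (2,5)X 0/1 ✗
Row 3: (3,0)O 1/1 ✓ · (3,2)O 3/3 ✓ · (3,3)O 3/3 ✓ · (3,4)O 1/2 ✗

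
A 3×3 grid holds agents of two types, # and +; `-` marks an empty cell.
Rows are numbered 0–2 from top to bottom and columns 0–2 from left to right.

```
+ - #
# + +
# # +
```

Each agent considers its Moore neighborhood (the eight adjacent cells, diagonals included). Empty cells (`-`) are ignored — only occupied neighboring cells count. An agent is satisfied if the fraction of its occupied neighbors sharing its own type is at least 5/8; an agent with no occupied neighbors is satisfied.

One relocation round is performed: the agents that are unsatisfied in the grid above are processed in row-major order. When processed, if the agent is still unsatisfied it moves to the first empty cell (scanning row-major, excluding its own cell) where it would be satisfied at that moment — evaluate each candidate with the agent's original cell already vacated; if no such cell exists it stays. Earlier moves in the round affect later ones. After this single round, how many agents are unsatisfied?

Initially unsatisfied (in order): (0,0), (0,2), (1,0), (1,1), (1,2), (2,1).
  (0,0): no empty cell satisfies it; stays.
  (0,2): no empty cell satisfies it; stays.
  (1,0): no empty cell satisfies it; stays.
  (1,1): no empty cell satisfies it; stays.
  (1,2): no empty cell satisfies it; stays.
  (2,1): no empty cell satisfies it; stays.
Resulting grid:
+ - #
# + +
# # +
Unsatisfied now: (0,0), (0,2), (1,0), (1,1), (1,2), (2,1).

6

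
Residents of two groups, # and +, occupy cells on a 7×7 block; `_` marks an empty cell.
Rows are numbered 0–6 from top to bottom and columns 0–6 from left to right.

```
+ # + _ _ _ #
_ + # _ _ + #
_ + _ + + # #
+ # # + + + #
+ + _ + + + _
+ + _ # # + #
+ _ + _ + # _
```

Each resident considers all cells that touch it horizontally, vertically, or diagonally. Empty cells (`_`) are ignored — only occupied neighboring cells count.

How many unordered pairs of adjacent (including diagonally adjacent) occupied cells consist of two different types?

39

Scan each occupied cell's neighbors to the right and below (and the two forward diagonals) so each pair is counted once.
From row 0: 5 unlike of 9 pairs (running 5/9).
From row 1: 6 unlike of 10 pairs (running 11/19).
From row 2: 7 unlike of 17 pairs (running 18/36).
From row 3: 8 unlike of 20 pairs (running 26/56).
From row 4: 6 unlike of 15 pairs (running 32/71).
From row 5: 6 unlike of 14 pairs (running 38/85).
From row 6: 1 unlike of 1 pairs (running 39/86).
Total adjacent occupied pairs: 86; unlike-type pairs: 39.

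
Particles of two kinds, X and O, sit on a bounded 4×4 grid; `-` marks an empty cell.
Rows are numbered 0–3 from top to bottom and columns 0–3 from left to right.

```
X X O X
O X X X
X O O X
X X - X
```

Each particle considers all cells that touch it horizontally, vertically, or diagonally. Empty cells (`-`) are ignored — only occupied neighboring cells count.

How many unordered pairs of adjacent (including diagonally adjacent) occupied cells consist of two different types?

Scan each occupied cell's neighbors to the right and below (and the two forward diagonals) so each pair is counted once.
Row 0: X(0,0)–X(0,1)= X(0,0)–O(1,0)≠ X(0,0)–X(1,1)= X(0,1)–O(0,2)≠ X(0,1)–X(1,1)= X(0,1)–X(1,2)= X(0,1)–O(1,0)≠ O(0,2)–X(0,3)≠ O(0,2)–X(1,2)≠ O(0,2)–X(1,3)≠ O(0,2)–X(1,1)≠ X(0,3)–X(1,3)= X(0,3)–X(1,2)=  → 7/13 unlike.
Row 1: O(1,0)–X(1,1)≠ O(1,0)–X(2,0)≠ O(1,0)–O(2,1)= X(1,1)–X(1,2)= X(1,1)–O(2,1)≠ X(1,1)–O(2,2)≠ X(1,1)–X(2,0)= X(1,2)–X(1,3)= X(1,2)–O(2,2)≠ X(1,2)–X(2,3)= X(1,2)–O(2,1)≠ X(1,3)–X(2,3)= X(1,3)–O(2,2)≠  → 7/13 unlike.
Row 2: X(2,0)–O(2,1)≠ X(2,0)–X(3,0)= X(2,0)–X(3,1)= O(2,1)–O(2,2)= O(2,1)–X(3,1)≠ O(2,1)–X(3,0)≠ O(2,2)–X(2,3)≠ O(2,2)–X(3,3)≠ O(2,2)–X(3,1)≠ X(2,3)–X(3,3)=  → 6/10 unlike.
Row 3: X(3,0)–X(3,1)=  → 0/1 unlike.
Total adjacent occupied pairs: 37; unlike-type pairs: 20.

20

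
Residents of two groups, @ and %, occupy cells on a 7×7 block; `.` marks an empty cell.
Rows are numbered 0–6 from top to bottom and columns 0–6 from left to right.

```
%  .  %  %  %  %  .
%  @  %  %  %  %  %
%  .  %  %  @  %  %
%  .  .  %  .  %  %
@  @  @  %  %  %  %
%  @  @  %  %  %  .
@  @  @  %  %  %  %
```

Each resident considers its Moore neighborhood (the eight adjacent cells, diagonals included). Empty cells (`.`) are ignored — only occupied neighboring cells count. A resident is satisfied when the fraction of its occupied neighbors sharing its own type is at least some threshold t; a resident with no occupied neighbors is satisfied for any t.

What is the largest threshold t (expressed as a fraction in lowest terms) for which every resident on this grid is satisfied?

(0,0)% 1/2
(0,2)% 3/4
(0,3)% 5/5
(0,4)% 5/5
(0,5)% 4/4
(1,0)% 2/3
(1,1)@ 0/6
(1,2)% 5/6
(1,3)% 7/8
(1,4)% 7/8
(1,5)% 6/7
(1,6)% 4/4
(2,0)% 2/3
(2,2)% 4/5
(2,3)% 5/6
(2,4)@ 0/7
(2,5)% 6/7
(2,6)% 5/5
(3,0)% 1/3
(3,3)% 4/6
(3,5)% 6/7
(3,6)% 5/5
(4,0)@ 2/4
(4,1)@ 4/6
(4,2)@ 3/6
(4,3)% 4/6
(4,4)% 7/7
(4,5)% 6/6
(4,6)% 4/4
(5,0)% 0/5
(5,1)@ 7/8
(5,2)@ 5/8
(5,3)% 5/8
(5,4)% 8/8
(5,5)% 7/7
(6,0)@ 2/3
(6,1)@ 4/5
(6,2)@ 3/5
(6,3)% 3/5
(6,4)% 5/5
(6,5)% 4/4
(6,6)% 2/2
The smallest same-type fraction is 0/6 at (1,1), which reduces to 0/1. Any threshold above that leaves this resident unsatisfied.

0/1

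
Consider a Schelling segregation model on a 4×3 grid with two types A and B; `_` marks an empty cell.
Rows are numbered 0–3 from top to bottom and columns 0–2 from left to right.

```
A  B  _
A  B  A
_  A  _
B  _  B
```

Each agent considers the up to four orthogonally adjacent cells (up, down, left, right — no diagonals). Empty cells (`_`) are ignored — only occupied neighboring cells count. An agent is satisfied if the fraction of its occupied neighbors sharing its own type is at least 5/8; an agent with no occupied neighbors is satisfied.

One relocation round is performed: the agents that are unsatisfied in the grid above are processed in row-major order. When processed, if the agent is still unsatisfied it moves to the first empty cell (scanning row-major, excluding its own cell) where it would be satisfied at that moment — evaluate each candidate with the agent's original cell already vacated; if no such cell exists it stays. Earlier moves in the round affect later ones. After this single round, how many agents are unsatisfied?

3

Initially unsatisfied (in order): (0,0), (0,1), (1,0), (1,1), (1,2), (2,1).
  (0,0) → (2,0).
  (0,1): now satisfied by earlier moves; stays.
  (1,0) → (2,2).
  (1,1) → (0,0).
  (1,2): now satisfied by earlier moves; stays.
  (2,1): now satisfied by earlier moves; stays.
Resulting grid:
B B _
_ _ A
A A A
B _ B
Unsatisfied now: (2,0), (3,0), (3,2).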